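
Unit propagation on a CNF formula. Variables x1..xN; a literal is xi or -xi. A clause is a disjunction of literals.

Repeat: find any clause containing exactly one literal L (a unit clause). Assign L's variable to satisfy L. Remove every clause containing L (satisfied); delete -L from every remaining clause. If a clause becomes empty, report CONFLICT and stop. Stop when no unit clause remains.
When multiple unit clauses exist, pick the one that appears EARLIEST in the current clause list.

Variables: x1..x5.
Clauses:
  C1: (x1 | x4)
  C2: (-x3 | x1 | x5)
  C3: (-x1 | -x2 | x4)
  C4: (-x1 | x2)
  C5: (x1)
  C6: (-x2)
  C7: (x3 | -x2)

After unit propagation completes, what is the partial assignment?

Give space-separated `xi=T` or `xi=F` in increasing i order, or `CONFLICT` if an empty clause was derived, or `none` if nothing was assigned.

unit clause [1] forces x1=T; simplify:
  drop -1 from [-1, -2, 4] -> [-2, 4]
  drop -1 from [-1, 2] -> [2]
  satisfied 3 clause(s); 4 remain; assigned so far: [1]
unit clause [2] forces x2=T; simplify:
  drop -2 from [-2, 4] -> [4]
  drop -2 from [-2] -> [] (empty!)
  drop -2 from [3, -2] -> [3]
  satisfied 1 clause(s); 3 remain; assigned so far: [1, 2]
CONFLICT (empty clause)

Answer: CONFLICT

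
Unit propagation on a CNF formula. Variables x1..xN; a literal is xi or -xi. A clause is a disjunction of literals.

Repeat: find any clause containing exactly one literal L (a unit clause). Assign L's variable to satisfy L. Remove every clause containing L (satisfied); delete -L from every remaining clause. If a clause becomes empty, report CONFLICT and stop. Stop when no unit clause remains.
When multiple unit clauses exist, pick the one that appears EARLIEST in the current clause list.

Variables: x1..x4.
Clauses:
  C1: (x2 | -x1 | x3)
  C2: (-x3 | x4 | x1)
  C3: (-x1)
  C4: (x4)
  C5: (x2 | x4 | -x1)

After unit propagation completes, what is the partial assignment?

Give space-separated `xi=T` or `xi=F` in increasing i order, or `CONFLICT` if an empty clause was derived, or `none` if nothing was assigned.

Answer: x1=F x4=T

Derivation:
unit clause [-1] forces x1=F; simplify:
  drop 1 from [-3, 4, 1] -> [-3, 4]
  satisfied 3 clause(s); 2 remain; assigned so far: [1]
unit clause [4] forces x4=T; simplify:
  satisfied 2 clause(s); 0 remain; assigned so far: [1, 4]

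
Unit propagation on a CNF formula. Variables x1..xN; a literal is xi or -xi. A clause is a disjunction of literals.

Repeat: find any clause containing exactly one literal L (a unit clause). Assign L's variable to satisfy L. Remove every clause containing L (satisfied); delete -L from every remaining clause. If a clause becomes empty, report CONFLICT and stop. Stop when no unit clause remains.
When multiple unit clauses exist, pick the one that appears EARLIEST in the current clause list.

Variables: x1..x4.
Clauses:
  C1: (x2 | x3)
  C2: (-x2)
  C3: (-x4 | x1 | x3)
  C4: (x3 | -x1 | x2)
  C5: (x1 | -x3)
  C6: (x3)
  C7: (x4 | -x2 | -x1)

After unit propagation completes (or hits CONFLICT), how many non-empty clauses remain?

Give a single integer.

unit clause [-2] forces x2=F; simplify:
  drop 2 from [2, 3] -> [3]
  drop 2 from [3, -1, 2] -> [3, -1]
  satisfied 2 clause(s); 5 remain; assigned so far: [2]
unit clause [3] forces x3=T; simplify:
  drop -3 from [1, -3] -> [1]
  satisfied 4 clause(s); 1 remain; assigned so far: [2, 3]
unit clause [1] forces x1=T; simplify:
  satisfied 1 clause(s); 0 remain; assigned so far: [1, 2, 3]

Answer: 0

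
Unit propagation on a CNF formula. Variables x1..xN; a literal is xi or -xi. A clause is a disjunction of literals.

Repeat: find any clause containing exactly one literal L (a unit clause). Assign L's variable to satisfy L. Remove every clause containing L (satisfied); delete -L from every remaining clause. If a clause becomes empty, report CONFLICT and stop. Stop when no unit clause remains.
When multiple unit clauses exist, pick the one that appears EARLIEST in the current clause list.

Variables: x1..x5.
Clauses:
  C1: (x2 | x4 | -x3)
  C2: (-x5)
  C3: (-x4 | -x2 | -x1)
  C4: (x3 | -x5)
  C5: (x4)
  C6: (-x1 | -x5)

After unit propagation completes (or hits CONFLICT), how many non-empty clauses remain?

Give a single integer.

Answer: 1

Derivation:
unit clause [-5] forces x5=F; simplify:
  satisfied 3 clause(s); 3 remain; assigned so far: [5]
unit clause [4] forces x4=T; simplify:
  drop -4 from [-4, -2, -1] -> [-2, -1]
  satisfied 2 clause(s); 1 remain; assigned so far: [4, 5]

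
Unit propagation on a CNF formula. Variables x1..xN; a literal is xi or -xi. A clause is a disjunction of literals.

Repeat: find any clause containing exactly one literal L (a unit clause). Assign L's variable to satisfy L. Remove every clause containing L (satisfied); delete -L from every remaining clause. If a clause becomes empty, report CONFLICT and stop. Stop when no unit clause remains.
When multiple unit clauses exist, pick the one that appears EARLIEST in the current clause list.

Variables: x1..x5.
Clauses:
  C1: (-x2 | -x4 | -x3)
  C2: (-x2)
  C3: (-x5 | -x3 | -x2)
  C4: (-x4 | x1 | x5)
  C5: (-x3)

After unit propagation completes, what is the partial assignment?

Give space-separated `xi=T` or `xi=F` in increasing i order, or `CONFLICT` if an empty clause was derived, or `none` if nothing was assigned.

Answer: x2=F x3=F

Derivation:
unit clause [-2] forces x2=F; simplify:
  satisfied 3 clause(s); 2 remain; assigned so far: [2]
unit clause [-3] forces x3=F; simplify:
  satisfied 1 clause(s); 1 remain; assigned so far: [2, 3]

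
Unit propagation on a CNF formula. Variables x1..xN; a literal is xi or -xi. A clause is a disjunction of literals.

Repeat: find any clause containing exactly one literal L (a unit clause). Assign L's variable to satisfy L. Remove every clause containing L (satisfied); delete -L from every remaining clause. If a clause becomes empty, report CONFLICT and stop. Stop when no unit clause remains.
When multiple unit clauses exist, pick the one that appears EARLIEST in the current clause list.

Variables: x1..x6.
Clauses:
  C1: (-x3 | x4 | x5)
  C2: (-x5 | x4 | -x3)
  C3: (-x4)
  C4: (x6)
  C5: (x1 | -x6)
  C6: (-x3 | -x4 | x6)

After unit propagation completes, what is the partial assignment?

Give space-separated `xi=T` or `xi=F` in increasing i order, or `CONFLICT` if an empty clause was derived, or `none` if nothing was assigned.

unit clause [-4] forces x4=F; simplify:
  drop 4 from [-3, 4, 5] -> [-3, 5]
  drop 4 from [-5, 4, -3] -> [-5, -3]
  satisfied 2 clause(s); 4 remain; assigned so far: [4]
unit clause [6] forces x6=T; simplify:
  drop -6 from [1, -6] -> [1]
  satisfied 1 clause(s); 3 remain; assigned so far: [4, 6]
unit clause [1] forces x1=T; simplify:
  satisfied 1 clause(s); 2 remain; assigned so far: [1, 4, 6]

Answer: x1=T x4=F x6=T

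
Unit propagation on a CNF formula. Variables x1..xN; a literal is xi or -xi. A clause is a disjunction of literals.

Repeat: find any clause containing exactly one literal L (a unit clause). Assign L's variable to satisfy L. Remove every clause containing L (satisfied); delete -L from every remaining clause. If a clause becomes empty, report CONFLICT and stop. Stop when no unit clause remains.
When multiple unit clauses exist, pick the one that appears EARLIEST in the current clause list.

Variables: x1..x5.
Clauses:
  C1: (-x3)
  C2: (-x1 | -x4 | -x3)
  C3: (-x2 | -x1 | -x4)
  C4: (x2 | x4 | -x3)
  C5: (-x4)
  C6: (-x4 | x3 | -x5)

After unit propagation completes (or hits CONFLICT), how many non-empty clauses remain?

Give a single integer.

unit clause [-3] forces x3=F; simplify:
  drop 3 from [-4, 3, -5] -> [-4, -5]
  satisfied 3 clause(s); 3 remain; assigned so far: [3]
unit clause [-4] forces x4=F; simplify:
  satisfied 3 clause(s); 0 remain; assigned so far: [3, 4]

Answer: 0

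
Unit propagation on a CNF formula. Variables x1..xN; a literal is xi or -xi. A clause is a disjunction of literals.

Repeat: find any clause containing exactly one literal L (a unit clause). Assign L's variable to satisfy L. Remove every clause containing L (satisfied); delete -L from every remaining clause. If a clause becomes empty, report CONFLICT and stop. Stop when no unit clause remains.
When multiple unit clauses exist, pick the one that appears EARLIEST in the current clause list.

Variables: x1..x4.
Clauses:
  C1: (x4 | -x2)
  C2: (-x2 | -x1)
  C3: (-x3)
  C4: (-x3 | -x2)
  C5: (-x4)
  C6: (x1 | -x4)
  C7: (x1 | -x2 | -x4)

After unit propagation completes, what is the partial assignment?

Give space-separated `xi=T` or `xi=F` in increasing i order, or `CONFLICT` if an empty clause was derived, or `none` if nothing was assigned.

Answer: x2=F x3=F x4=F

Derivation:
unit clause [-3] forces x3=F; simplify:
  satisfied 2 clause(s); 5 remain; assigned so far: [3]
unit clause [-4] forces x4=F; simplify:
  drop 4 from [4, -2] -> [-2]
  satisfied 3 clause(s); 2 remain; assigned so far: [3, 4]
unit clause [-2] forces x2=F; simplify:
  satisfied 2 clause(s); 0 remain; assigned so far: [2, 3, 4]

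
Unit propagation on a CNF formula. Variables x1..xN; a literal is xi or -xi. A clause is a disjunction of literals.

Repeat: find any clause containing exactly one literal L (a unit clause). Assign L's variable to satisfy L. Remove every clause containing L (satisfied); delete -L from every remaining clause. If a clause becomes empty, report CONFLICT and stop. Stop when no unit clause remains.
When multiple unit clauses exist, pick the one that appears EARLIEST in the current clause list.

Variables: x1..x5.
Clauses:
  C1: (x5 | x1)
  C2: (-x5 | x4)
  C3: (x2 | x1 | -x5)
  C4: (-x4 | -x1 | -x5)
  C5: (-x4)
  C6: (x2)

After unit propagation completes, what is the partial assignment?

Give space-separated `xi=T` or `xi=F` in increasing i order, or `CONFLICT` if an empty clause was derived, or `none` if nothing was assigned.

Answer: x1=T x2=T x4=F x5=F

Derivation:
unit clause [-4] forces x4=F; simplify:
  drop 4 from [-5, 4] -> [-5]
  satisfied 2 clause(s); 4 remain; assigned so far: [4]
unit clause [-5] forces x5=F; simplify:
  drop 5 from [5, 1] -> [1]
  satisfied 2 clause(s); 2 remain; assigned so far: [4, 5]
unit clause [1] forces x1=T; simplify:
  satisfied 1 clause(s); 1 remain; assigned so far: [1, 4, 5]
unit clause [2] forces x2=T; simplify:
  satisfied 1 clause(s); 0 remain; assigned so far: [1, 2, 4, 5]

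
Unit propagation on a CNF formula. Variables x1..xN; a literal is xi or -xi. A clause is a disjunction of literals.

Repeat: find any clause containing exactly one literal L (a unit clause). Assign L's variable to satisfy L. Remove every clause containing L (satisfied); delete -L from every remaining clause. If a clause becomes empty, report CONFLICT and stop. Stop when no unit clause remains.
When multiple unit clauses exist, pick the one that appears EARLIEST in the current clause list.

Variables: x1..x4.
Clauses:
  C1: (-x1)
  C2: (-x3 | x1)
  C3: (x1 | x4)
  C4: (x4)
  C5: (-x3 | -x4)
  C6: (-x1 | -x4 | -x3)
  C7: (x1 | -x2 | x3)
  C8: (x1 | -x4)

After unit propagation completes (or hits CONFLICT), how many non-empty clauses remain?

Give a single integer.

Answer: 1

Derivation:
unit clause [-1] forces x1=F; simplify:
  drop 1 from [-3, 1] -> [-3]
  drop 1 from [1, 4] -> [4]
  drop 1 from [1, -2, 3] -> [-2, 3]
  drop 1 from [1, -4] -> [-4]
  satisfied 2 clause(s); 6 remain; assigned so far: [1]
unit clause [-3] forces x3=F; simplify:
  drop 3 from [-2, 3] -> [-2]
  satisfied 2 clause(s); 4 remain; assigned so far: [1, 3]
unit clause [4] forces x4=T; simplify:
  drop -4 from [-4] -> [] (empty!)
  satisfied 2 clause(s); 2 remain; assigned so far: [1, 3, 4]
CONFLICT (empty clause)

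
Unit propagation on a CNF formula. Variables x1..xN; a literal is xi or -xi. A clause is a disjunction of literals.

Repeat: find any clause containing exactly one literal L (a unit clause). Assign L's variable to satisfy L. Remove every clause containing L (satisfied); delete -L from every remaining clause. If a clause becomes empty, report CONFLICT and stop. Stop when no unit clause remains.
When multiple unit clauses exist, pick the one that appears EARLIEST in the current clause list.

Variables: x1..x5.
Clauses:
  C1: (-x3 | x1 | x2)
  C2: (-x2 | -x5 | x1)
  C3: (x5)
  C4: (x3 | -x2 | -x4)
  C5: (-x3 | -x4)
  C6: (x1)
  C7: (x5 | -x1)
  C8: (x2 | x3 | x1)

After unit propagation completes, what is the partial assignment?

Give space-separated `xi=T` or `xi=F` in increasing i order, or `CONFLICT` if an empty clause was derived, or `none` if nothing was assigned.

unit clause [5] forces x5=T; simplify:
  drop -5 from [-2, -5, 1] -> [-2, 1]
  satisfied 2 clause(s); 6 remain; assigned so far: [5]
unit clause [1] forces x1=T; simplify:
  satisfied 4 clause(s); 2 remain; assigned so far: [1, 5]

Answer: x1=T x5=T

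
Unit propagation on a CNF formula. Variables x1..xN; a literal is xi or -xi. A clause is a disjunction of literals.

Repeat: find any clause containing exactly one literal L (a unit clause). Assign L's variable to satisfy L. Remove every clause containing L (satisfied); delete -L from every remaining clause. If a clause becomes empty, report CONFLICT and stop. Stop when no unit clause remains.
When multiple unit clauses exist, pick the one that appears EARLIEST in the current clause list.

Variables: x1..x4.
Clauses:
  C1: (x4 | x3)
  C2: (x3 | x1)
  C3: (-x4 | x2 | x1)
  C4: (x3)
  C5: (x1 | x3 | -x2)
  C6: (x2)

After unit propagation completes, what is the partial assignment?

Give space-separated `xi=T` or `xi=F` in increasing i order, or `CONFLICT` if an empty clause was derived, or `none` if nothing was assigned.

unit clause [3] forces x3=T; simplify:
  satisfied 4 clause(s); 2 remain; assigned so far: [3]
unit clause [2] forces x2=T; simplify:
  satisfied 2 clause(s); 0 remain; assigned so far: [2, 3]

Answer: x2=T x3=T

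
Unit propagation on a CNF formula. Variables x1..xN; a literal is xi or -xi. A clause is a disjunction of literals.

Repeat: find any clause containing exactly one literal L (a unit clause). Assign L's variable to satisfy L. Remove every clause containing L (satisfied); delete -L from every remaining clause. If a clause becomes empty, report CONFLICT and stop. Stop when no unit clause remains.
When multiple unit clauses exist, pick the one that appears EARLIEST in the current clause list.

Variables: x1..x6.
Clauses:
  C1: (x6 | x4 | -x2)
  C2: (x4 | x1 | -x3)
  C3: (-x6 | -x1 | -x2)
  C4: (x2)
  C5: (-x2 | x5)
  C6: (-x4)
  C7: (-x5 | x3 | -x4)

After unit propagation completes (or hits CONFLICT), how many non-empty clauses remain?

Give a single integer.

Answer: 0

Derivation:
unit clause [2] forces x2=T; simplify:
  drop -2 from [6, 4, -2] -> [6, 4]
  drop -2 from [-6, -1, -2] -> [-6, -1]
  drop -2 from [-2, 5] -> [5]
  satisfied 1 clause(s); 6 remain; assigned so far: [2]
unit clause [5] forces x5=T; simplify:
  drop -5 from [-5, 3, -4] -> [3, -4]
  satisfied 1 clause(s); 5 remain; assigned so far: [2, 5]
unit clause [-4] forces x4=F; simplify:
  drop 4 from [6, 4] -> [6]
  drop 4 from [4, 1, -3] -> [1, -3]
  satisfied 2 clause(s); 3 remain; assigned so far: [2, 4, 5]
unit clause [6] forces x6=T; simplify:
  drop -6 from [-6, -1] -> [-1]
  satisfied 1 clause(s); 2 remain; assigned so far: [2, 4, 5, 6]
unit clause [-1] forces x1=F; simplify:
  drop 1 from [1, -3] -> [-3]
  satisfied 1 clause(s); 1 remain; assigned so far: [1, 2, 4, 5, 6]
unit clause [-3] forces x3=F; simplify:
  satisfied 1 clause(s); 0 remain; assigned so far: [1, 2, 3, 4, 5, 6]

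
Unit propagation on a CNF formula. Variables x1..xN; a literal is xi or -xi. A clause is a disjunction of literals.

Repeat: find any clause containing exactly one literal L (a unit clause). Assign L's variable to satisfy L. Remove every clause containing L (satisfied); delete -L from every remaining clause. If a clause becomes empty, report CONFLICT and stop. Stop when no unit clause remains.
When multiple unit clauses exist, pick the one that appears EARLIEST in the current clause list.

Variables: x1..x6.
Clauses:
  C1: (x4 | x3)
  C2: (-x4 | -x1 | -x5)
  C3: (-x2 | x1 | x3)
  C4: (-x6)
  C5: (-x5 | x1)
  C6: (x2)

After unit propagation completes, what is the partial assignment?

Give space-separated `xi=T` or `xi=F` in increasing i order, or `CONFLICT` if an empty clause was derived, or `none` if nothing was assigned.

unit clause [-6] forces x6=F; simplify:
  satisfied 1 clause(s); 5 remain; assigned so far: [6]
unit clause [2] forces x2=T; simplify:
  drop -2 from [-2, 1, 3] -> [1, 3]
  satisfied 1 clause(s); 4 remain; assigned so far: [2, 6]

Answer: x2=T x6=F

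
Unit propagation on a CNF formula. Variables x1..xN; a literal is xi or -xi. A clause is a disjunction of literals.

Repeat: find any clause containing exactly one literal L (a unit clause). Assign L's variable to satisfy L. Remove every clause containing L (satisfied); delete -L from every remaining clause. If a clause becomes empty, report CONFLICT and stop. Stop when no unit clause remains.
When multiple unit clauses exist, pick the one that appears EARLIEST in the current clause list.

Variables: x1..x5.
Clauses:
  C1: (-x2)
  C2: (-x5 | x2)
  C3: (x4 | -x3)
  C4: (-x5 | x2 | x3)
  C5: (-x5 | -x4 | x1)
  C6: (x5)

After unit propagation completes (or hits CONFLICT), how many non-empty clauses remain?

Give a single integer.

Answer: 1

Derivation:
unit clause [-2] forces x2=F; simplify:
  drop 2 from [-5, 2] -> [-5]
  drop 2 from [-5, 2, 3] -> [-5, 3]
  satisfied 1 clause(s); 5 remain; assigned so far: [2]
unit clause [-5] forces x5=F; simplify:
  drop 5 from [5] -> [] (empty!)
  satisfied 3 clause(s); 2 remain; assigned so far: [2, 5]
CONFLICT (empty clause)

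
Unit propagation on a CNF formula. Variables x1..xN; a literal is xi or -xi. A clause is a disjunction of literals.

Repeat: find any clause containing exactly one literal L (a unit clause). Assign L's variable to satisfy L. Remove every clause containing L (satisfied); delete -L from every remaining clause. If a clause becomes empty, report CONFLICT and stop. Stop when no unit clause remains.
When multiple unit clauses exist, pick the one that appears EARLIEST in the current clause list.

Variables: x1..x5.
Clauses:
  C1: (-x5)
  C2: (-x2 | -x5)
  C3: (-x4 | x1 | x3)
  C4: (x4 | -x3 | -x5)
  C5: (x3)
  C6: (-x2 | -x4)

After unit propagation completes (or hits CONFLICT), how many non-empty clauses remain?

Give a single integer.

Answer: 1

Derivation:
unit clause [-5] forces x5=F; simplify:
  satisfied 3 clause(s); 3 remain; assigned so far: [5]
unit clause [3] forces x3=T; simplify:
  satisfied 2 clause(s); 1 remain; assigned so far: [3, 5]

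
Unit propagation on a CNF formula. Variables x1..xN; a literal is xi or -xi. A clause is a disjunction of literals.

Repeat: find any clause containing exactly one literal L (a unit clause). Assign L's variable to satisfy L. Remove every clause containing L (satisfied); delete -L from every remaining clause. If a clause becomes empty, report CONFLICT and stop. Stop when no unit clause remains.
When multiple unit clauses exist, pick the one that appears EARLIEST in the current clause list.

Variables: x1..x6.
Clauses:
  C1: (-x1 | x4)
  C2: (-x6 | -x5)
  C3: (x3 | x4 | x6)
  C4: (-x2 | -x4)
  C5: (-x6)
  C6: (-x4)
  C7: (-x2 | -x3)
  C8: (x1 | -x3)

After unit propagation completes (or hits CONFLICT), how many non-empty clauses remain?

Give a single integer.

unit clause [-6] forces x6=F; simplify:
  drop 6 from [3, 4, 6] -> [3, 4]
  satisfied 2 clause(s); 6 remain; assigned so far: [6]
unit clause [-4] forces x4=F; simplify:
  drop 4 from [-1, 4] -> [-1]
  drop 4 from [3, 4] -> [3]
  satisfied 2 clause(s); 4 remain; assigned so far: [4, 6]
unit clause [-1] forces x1=F; simplify:
  drop 1 from [1, -3] -> [-3]
  satisfied 1 clause(s); 3 remain; assigned so far: [1, 4, 6]
unit clause [3] forces x3=T; simplify:
  drop -3 from [-2, -3] -> [-2]
  drop -3 from [-3] -> [] (empty!)
  satisfied 1 clause(s); 2 remain; assigned so far: [1, 3, 4, 6]
CONFLICT (empty clause)

Answer: 1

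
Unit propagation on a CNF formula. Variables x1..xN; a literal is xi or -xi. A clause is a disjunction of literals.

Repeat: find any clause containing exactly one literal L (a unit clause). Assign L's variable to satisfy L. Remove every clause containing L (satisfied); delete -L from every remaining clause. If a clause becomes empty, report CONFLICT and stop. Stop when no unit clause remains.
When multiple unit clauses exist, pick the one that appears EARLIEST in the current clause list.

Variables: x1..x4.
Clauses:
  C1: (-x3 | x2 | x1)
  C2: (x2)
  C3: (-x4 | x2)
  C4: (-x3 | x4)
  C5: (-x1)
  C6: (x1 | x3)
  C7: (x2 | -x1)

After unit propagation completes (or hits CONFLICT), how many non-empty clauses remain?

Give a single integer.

Answer: 0

Derivation:
unit clause [2] forces x2=T; simplify:
  satisfied 4 clause(s); 3 remain; assigned so far: [2]
unit clause [-1] forces x1=F; simplify:
  drop 1 from [1, 3] -> [3]
  satisfied 1 clause(s); 2 remain; assigned so far: [1, 2]
unit clause [3] forces x3=T; simplify:
  drop -3 from [-3, 4] -> [4]
  satisfied 1 clause(s); 1 remain; assigned so far: [1, 2, 3]
unit clause [4] forces x4=T; simplify:
  satisfied 1 clause(s); 0 remain; assigned so far: [1, 2, 3, 4]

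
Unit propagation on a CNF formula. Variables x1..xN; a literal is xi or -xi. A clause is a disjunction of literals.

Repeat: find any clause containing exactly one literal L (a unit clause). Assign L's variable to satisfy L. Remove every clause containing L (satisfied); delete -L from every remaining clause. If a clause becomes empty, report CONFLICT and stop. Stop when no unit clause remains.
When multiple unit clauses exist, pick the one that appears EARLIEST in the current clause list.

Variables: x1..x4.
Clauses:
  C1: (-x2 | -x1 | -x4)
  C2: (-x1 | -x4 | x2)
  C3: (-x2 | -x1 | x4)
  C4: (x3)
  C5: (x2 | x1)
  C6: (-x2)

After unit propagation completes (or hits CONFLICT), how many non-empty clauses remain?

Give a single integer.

Answer: 0

Derivation:
unit clause [3] forces x3=T; simplify:
  satisfied 1 clause(s); 5 remain; assigned so far: [3]
unit clause [-2] forces x2=F; simplify:
  drop 2 from [-1, -4, 2] -> [-1, -4]
  drop 2 from [2, 1] -> [1]
  satisfied 3 clause(s); 2 remain; assigned so far: [2, 3]
unit clause [1] forces x1=T; simplify:
  drop -1 from [-1, -4] -> [-4]
  satisfied 1 clause(s); 1 remain; assigned so far: [1, 2, 3]
unit clause [-4] forces x4=F; simplify:
  satisfied 1 clause(s); 0 remain; assigned so far: [1, 2, 3, 4]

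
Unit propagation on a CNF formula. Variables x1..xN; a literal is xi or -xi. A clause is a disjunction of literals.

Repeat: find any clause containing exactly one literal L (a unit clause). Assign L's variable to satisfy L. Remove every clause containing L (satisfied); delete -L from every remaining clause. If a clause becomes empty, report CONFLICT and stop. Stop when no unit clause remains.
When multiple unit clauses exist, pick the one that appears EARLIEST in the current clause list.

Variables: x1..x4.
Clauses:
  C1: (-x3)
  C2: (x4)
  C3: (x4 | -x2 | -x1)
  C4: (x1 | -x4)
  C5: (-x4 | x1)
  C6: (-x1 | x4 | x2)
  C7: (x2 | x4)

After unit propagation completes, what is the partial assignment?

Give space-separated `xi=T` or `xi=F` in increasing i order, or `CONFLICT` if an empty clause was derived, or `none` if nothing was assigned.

unit clause [-3] forces x3=F; simplify:
  satisfied 1 clause(s); 6 remain; assigned so far: [3]
unit clause [4] forces x4=T; simplify:
  drop -4 from [1, -4] -> [1]
  drop -4 from [-4, 1] -> [1]
  satisfied 4 clause(s); 2 remain; assigned so far: [3, 4]
unit clause [1] forces x1=T; simplify:
  satisfied 2 clause(s); 0 remain; assigned so far: [1, 3, 4]

Answer: x1=T x3=F x4=T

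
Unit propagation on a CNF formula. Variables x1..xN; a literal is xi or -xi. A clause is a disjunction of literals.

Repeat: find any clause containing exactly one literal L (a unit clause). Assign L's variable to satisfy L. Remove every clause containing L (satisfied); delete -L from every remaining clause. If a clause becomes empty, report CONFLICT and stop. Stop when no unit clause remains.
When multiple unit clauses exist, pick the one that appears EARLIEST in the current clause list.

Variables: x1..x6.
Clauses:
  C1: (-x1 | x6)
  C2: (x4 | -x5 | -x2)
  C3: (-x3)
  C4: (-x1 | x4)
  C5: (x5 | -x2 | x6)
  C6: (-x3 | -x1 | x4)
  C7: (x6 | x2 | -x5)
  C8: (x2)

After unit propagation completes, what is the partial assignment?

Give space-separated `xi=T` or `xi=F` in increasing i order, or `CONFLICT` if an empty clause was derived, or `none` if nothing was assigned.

Answer: x2=T x3=F

Derivation:
unit clause [-3] forces x3=F; simplify:
  satisfied 2 clause(s); 6 remain; assigned so far: [3]
unit clause [2] forces x2=T; simplify:
  drop -2 from [4, -5, -2] -> [4, -5]
  drop -2 from [5, -2, 6] -> [5, 6]
  satisfied 2 clause(s); 4 remain; assigned so far: [2, 3]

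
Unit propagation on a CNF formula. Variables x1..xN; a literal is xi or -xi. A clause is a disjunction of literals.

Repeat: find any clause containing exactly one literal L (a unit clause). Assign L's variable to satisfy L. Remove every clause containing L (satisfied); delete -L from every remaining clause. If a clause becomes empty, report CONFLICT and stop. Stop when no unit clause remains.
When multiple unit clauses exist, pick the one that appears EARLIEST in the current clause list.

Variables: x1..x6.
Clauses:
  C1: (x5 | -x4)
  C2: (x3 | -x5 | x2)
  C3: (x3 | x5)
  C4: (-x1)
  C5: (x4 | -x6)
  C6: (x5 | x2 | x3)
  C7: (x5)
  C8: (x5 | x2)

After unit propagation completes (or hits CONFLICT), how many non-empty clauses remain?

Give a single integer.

unit clause [-1] forces x1=F; simplify:
  satisfied 1 clause(s); 7 remain; assigned so far: [1]
unit clause [5] forces x5=T; simplify:
  drop -5 from [3, -5, 2] -> [3, 2]
  satisfied 5 clause(s); 2 remain; assigned so far: [1, 5]

Answer: 2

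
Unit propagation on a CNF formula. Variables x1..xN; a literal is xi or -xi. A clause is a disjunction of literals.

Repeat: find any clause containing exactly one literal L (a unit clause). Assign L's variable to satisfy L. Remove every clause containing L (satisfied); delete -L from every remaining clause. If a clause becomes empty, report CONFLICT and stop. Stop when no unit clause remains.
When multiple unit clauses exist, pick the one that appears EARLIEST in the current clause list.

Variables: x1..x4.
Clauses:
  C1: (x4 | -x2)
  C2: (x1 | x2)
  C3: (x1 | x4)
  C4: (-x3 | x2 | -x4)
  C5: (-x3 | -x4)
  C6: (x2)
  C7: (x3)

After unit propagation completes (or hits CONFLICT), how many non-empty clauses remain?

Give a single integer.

Answer: 0

Derivation:
unit clause [2] forces x2=T; simplify:
  drop -2 from [4, -2] -> [4]
  satisfied 3 clause(s); 4 remain; assigned so far: [2]
unit clause [4] forces x4=T; simplify:
  drop -4 from [-3, -4] -> [-3]
  satisfied 2 clause(s); 2 remain; assigned so far: [2, 4]
unit clause [-3] forces x3=F; simplify:
  drop 3 from [3] -> [] (empty!)
  satisfied 1 clause(s); 1 remain; assigned so far: [2, 3, 4]
CONFLICT (empty clause)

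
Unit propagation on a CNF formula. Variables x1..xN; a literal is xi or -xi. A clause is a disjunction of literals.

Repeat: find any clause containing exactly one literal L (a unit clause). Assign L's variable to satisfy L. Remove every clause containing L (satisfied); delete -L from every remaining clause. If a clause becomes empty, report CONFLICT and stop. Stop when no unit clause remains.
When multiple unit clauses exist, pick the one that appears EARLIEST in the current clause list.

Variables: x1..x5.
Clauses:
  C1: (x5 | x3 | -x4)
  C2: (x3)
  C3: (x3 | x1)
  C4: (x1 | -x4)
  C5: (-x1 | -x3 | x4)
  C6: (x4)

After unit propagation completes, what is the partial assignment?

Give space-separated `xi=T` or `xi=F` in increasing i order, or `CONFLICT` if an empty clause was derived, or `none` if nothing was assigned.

Answer: x1=T x3=T x4=T

Derivation:
unit clause [3] forces x3=T; simplify:
  drop -3 from [-1, -3, 4] -> [-1, 4]
  satisfied 3 clause(s); 3 remain; assigned so far: [3]
unit clause [4] forces x4=T; simplify:
  drop -4 from [1, -4] -> [1]
  satisfied 2 clause(s); 1 remain; assigned so far: [3, 4]
unit clause [1] forces x1=T; simplify:
  satisfied 1 clause(s); 0 remain; assigned so far: [1, 3, 4]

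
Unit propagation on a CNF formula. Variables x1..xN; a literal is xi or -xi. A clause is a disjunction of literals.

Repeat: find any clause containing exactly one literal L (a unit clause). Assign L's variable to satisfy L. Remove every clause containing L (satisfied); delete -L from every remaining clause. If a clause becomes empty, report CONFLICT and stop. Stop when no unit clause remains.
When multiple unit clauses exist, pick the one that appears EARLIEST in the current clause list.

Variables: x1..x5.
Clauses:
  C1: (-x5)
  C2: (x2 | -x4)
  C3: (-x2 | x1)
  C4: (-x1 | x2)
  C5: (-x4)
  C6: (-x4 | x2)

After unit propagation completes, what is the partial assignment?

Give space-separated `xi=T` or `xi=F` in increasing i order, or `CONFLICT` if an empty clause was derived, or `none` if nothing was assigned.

Answer: x4=F x5=F

Derivation:
unit clause [-5] forces x5=F; simplify:
  satisfied 1 clause(s); 5 remain; assigned so far: [5]
unit clause [-4] forces x4=F; simplify:
  satisfied 3 clause(s); 2 remain; assigned so far: [4, 5]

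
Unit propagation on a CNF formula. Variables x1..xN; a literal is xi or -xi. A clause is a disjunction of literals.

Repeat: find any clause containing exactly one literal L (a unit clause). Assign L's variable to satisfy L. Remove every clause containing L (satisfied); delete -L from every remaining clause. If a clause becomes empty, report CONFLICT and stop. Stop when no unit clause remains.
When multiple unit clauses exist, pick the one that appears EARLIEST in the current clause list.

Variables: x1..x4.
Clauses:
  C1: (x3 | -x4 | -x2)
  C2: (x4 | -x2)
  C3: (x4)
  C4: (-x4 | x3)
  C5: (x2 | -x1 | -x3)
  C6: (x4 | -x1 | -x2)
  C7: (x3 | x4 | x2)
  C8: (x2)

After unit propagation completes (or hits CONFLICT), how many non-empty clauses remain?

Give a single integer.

unit clause [4] forces x4=T; simplify:
  drop -4 from [3, -4, -2] -> [3, -2]
  drop -4 from [-4, 3] -> [3]
  satisfied 4 clause(s); 4 remain; assigned so far: [4]
unit clause [3] forces x3=T; simplify:
  drop -3 from [2, -1, -3] -> [2, -1]
  satisfied 2 clause(s); 2 remain; assigned so far: [3, 4]
unit clause [2] forces x2=T; simplify:
  satisfied 2 clause(s); 0 remain; assigned so far: [2, 3, 4]

Answer: 0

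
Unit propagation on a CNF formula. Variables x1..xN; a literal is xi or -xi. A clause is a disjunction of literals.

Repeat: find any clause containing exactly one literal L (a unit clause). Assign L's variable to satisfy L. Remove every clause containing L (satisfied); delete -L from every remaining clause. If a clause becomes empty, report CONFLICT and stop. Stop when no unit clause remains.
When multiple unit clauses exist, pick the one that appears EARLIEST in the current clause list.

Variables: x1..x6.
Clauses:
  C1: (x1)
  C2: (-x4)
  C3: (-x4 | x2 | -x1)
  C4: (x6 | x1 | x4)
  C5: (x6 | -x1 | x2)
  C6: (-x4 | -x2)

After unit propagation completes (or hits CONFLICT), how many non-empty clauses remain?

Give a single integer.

Answer: 1

Derivation:
unit clause [1] forces x1=T; simplify:
  drop -1 from [-4, 2, -1] -> [-4, 2]
  drop -1 from [6, -1, 2] -> [6, 2]
  satisfied 2 clause(s); 4 remain; assigned so far: [1]
unit clause [-4] forces x4=F; simplify:
  satisfied 3 clause(s); 1 remain; assigned so far: [1, 4]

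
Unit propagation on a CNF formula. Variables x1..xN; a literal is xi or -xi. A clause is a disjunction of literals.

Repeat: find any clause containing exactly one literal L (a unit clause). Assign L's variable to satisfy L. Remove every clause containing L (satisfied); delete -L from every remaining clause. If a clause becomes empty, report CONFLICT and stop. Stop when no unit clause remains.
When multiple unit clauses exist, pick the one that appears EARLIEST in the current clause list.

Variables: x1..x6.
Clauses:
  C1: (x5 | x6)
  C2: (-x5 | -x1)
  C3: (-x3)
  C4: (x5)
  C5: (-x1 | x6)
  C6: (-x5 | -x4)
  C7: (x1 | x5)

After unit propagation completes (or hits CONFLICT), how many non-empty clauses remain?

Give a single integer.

unit clause [-3] forces x3=F; simplify:
  satisfied 1 clause(s); 6 remain; assigned so far: [3]
unit clause [5] forces x5=T; simplify:
  drop -5 from [-5, -1] -> [-1]
  drop -5 from [-5, -4] -> [-4]
  satisfied 3 clause(s); 3 remain; assigned so far: [3, 5]
unit clause [-1] forces x1=F; simplify:
  satisfied 2 clause(s); 1 remain; assigned so far: [1, 3, 5]
unit clause [-4] forces x4=F; simplify:
  satisfied 1 clause(s); 0 remain; assigned so far: [1, 3, 4, 5]

Answer: 0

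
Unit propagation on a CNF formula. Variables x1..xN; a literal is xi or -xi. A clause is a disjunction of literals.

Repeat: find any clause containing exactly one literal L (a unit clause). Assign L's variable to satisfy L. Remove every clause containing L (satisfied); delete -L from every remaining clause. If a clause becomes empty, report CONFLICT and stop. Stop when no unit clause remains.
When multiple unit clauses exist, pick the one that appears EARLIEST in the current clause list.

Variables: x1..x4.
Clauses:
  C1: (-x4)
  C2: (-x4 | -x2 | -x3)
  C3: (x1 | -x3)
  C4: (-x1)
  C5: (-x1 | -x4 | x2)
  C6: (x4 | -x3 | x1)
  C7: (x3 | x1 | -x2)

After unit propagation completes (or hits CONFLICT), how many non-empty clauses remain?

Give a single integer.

Answer: 0

Derivation:
unit clause [-4] forces x4=F; simplify:
  drop 4 from [4, -3, 1] -> [-3, 1]
  satisfied 3 clause(s); 4 remain; assigned so far: [4]
unit clause [-1] forces x1=F; simplify:
  drop 1 from [1, -3] -> [-3]
  drop 1 from [-3, 1] -> [-3]
  drop 1 from [3, 1, -2] -> [3, -2]
  satisfied 1 clause(s); 3 remain; assigned so far: [1, 4]
unit clause [-3] forces x3=F; simplify:
  drop 3 from [3, -2] -> [-2]
  satisfied 2 clause(s); 1 remain; assigned so far: [1, 3, 4]
unit clause [-2] forces x2=F; simplify:
  satisfied 1 clause(s); 0 remain; assigned so far: [1, 2, 3, 4]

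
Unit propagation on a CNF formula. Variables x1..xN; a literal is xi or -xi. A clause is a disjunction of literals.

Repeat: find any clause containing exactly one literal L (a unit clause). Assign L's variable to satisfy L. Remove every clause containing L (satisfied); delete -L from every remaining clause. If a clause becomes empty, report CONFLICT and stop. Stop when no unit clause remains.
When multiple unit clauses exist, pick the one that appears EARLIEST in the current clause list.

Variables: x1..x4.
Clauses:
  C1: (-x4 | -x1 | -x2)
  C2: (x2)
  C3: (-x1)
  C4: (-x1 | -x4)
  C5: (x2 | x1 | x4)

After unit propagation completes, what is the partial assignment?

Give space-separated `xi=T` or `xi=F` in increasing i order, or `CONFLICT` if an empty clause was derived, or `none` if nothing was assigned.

Answer: x1=F x2=T

Derivation:
unit clause [2] forces x2=T; simplify:
  drop -2 from [-4, -1, -2] -> [-4, -1]
  satisfied 2 clause(s); 3 remain; assigned so far: [2]
unit clause [-1] forces x1=F; simplify:
  satisfied 3 clause(s); 0 remain; assigned so far: [1, 2]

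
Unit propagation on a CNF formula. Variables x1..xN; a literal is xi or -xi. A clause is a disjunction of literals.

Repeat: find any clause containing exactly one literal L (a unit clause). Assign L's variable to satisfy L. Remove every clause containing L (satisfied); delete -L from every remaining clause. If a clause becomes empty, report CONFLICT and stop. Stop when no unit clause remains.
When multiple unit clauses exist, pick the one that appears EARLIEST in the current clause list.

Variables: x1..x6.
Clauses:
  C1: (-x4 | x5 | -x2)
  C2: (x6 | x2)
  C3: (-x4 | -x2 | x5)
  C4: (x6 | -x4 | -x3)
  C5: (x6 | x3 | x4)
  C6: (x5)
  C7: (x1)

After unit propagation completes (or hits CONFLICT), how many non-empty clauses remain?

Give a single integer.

Answer: 3

Derivation:
unit clause [5] forces x5=T; simplify:
  satisfied 3 clause(s); 4 remain; assigned so far: [5]
unit clause [1] forces x1=T; simplify:
  satisfied 1 clause(s); 3 remain; assigned so far: [1, 5]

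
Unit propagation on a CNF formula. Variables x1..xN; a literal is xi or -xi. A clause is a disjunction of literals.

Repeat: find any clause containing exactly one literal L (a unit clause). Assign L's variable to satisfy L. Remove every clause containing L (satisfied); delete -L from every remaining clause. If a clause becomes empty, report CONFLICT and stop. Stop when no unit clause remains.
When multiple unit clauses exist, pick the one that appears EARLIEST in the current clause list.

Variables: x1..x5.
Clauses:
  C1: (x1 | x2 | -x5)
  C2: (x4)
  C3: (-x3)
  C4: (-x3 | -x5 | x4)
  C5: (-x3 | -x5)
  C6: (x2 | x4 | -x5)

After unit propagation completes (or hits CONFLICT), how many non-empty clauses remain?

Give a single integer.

unit clause [4] forces x4=T; simplify:
  satisfied 3 clause(s); 3 remain; assigned so far: [4]
unit clause [-3] forces x3=F; simplify:
  satisfied 2 clause(s); 1 remain; assigned so far: [3, 4]

Answer: 1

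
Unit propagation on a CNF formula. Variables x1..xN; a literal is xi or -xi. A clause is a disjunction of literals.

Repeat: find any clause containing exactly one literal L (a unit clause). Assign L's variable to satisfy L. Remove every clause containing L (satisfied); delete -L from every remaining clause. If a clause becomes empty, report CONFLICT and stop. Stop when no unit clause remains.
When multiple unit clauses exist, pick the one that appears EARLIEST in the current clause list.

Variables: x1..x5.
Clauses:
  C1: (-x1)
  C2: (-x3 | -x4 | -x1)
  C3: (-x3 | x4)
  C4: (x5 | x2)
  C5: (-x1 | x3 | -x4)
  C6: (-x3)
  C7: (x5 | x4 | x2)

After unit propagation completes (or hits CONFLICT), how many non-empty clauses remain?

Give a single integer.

unit clause [-1] forces x1=F; simplify:
  satisfied 3 clause(s); 4 remain; assigned so far: [1]
unit clause [-3] forces x3=F; simplify:
  satisfied 2 clause(s); 2 remain; assigned so far: [1, 3]

Answer: 2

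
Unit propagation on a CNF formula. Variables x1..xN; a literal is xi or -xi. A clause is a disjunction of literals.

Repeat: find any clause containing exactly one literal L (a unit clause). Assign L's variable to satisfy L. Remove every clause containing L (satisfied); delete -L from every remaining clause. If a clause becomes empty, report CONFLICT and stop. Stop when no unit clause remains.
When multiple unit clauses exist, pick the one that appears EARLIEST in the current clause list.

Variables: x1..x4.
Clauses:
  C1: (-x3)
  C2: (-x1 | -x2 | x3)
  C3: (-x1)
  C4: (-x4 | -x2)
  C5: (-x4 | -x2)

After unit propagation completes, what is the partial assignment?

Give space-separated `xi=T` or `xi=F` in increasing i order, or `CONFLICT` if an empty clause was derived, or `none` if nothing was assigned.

Answer: x1=F x3=F

Derivation:
unit clause [-3] forces x3=F; simplify:
  drop 3 from [-1, -2, 3] -> [-1, -2]
  satisfied 1 clause(s); 4 remain; assigned so far: [3]
unit clause [-1] forces x1=F; simplify:
  satisfied 2 clause(s); 2 remain; assigned so far: [1, 3]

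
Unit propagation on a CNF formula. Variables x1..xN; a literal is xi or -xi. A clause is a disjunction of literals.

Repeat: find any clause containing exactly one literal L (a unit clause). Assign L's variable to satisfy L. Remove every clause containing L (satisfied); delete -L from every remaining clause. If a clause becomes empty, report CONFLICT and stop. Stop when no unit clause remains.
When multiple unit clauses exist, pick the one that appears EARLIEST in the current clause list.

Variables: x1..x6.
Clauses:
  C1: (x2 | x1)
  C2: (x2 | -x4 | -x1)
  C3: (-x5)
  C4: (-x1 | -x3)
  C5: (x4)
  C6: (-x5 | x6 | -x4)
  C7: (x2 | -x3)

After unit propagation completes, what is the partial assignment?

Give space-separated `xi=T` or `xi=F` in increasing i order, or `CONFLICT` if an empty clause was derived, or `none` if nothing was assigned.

unit clause [-5] forces x5=F; simplify:
  satisfied 2 clause(s); 5 remain; assigned so far: [5]
unit clause [4] forces x4=T; simplify:
  drop -4 from [2, -4, -1] -> [2, -1]
  satisfied 1 clause(s); 4 remain; assigned so far: [4, 5]

Answer: x4=T x5=F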